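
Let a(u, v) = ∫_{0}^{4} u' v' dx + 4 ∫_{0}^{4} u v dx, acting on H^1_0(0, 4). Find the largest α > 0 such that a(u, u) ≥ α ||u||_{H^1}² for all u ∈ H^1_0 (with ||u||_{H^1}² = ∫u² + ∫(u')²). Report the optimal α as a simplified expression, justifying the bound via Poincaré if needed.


α = 1

Coercivity of a(·,·) on H^1_0(0, 4) means a(u, u) ≥ α ||u||_{H^1}² for every u ∈ H^1_0.
The interval has length L = 4, and Poincaré/coercivity depend only on L. Here a(u, u) = ∫(u')² + (4)·∫u².
Here c = 4 ≥ 1, so a(u,u) = ∫(u')² + c∫u² ≥ ∫(u')² + ∫u² = ||u||_{H^1}², i.e. α = 1 works. No larger α is possible: a(u,u) ≥ α||u||_{H^1}² means (1−α)∫(u')² ≥ (α−c)∫u², and for the modes u_n = sin(nπ(x−x₀)/L) (x₀ the left endpoint) one has ∫u_n²/∫(u_n')² = (L/(nπ))² → 0, so a(u_n,u_n)/||u_n||_{H^1}² → 1. Hence the optimal constant is α = 1.
Therefore α = 1.


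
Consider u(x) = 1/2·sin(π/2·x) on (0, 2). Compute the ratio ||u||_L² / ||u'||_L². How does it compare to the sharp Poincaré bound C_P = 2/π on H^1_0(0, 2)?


||u||_L² / ||u'||_L² = 2/π = C_P.

u(x) = 1/2·sin(π/2·x), so u'(x) = π*cos(π*x/2)/4.
Writing u(x) = A·sin(kπx/L) with A = 1/2 and k = 1, use ∫_0^L sin²(kπx/L) dx = L/2 and ∫_0^L cos²(kπx/L) dx = L/2.
u² = 1/4·sin²(π/2·x) and (u')² = π^2/16·cos²(π/2·x), and each of sin², cos² integrates to L/2 = 1 over (0, 2).
∫_0^2 u² dx = 1/4, so ||u||_L² = 1/2.
∫_0^2 (u')² dx = π^2/16, so ||u'||_L² = π/4.
Ratio ||u||_L² / ||u'||_L² = 2/π.
Sharp Poincaré constant on H^1_0(0, 2) is C_P = L/π = 2/π, achieved by sin(π/2·x).
This is the k = 1 eigenfunction (up to amplitude), so the ratio equals the sharp Poincaré constant exactly.


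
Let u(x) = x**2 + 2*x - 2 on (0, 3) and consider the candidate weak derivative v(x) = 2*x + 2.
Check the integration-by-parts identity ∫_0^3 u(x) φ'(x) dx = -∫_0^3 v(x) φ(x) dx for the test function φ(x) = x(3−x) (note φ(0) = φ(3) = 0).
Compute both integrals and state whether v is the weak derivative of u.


LHS = -45/2, RHS = -45/2. Yes, v = u' weakly.

u(x) = x**2 + 2*x - 2, classical derivative u'(x) = 2*x + 2.
φ(x) = x(3−x), so φ'(x) = 3 - 2*x.
Note φ(0) = φ(3) = 0, so the boundary term u·φ vanishes.
LHS = ∫_0^3 u(x) φ'(x) dx = ∫_0^3 (-2*x^3 - x^2 + 10*x - 6) dx. Term by term:
  ∫_0^3 -2*x^3 dx = -81/2;  ∫_0^3 -x^2 dx = -9;  ∫_0^3 10*x dx = 45;
  ∫_0^3 -6 dx = -18.
Sum: -81/2 − 9 + 45 − 18 = -45/2.
So LHS = -45/2.
∫_0^3 v(x) φ(x) dx = ∫_0^3 (-2*x^3 + 4*x^2 + 6*x) dx. Term by term:
  ∫_0^3 -2*x^3 dx = -81/2;  ∫_0^3 4*x^2 dx = 36;  ∫_0^3 6*x dx = 27.
Sum: -81/2 + 36 + 27 = 45/2.
So RHS = -∫_0^3 v(x) φ(x) dx = -45/2.
LHS = RHS, so the identity holds for this test φ.
Moreover u is smooth here and v(x) = u'(x) = 2*x + 2 pointwise, so the identity holds for every test function. Hence v is the weak derivative of u.


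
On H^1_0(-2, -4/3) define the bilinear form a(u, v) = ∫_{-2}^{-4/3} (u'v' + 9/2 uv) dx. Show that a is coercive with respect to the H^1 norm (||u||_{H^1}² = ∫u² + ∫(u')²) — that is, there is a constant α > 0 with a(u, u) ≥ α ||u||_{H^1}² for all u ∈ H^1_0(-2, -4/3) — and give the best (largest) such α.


α = 1

Coercivity of a(·,·) on H^1_0(-2, -4/3) means a(u, u) ≥ α ||u||_{H^1}² for every u ∈ H^1_0.
The interval has length L = 2/3, and Poincaré/coercivity depend only on L. Here a(u, u) = ∫(u')² + (9/2)·∫u².
Here c = 9/2 ≥ 1, so a(u,u) = ∫(u')² + c∫u² ≥ ∫(u')² + ∫u² = ||u||_{H^1}², i.e. α = 1 works. No larger α is possible: a(u,u) ≥ α||u||_{H^1}² means (1−α)∫(u')² ≥ (α−c)∫u², and for the modes u_n = sin(nπ(x−x₀)/L) (x₀ the left endpoint) one has ∫u_n²/∫(u_n')² = (L/(nπ))² → 0, so a(u_n,u_n)/||u_n||_{H^1}² → 1. Hence the optimal constant is α = 1.
Therefore α = 1.


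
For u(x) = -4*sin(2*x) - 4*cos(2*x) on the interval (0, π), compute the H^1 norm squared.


||u||_{H^1(0,π)}^2 = 80*π

u'(x) = 8*sin(2*x) - 8*cos(2*x).
Expand u² and (u')² and integrate term by term on (0, π), using: for integers n ≥ 1, ∫_0^π sin²(nx) dx = ∫_0^π cos²(nx) dx = π/2; for n ≠ n', ∫_0^π sin(nx)sin(n'x) dx = ∫_0^π cos(nx)cos(n'x) dx = 0; and by product-to-sum, ∫_0^π sin(nx)cos(n'x) dx = ½∫_0^π [sin((n+n')x) + sin((n−n')x)] dx, which is 0 when n+n' is even and 2n/(n²−n'²) when n+n' is odd (it need not vanish on (0, π)).
  u² squared terms: (-4)²·∫cos(2x)² dx = 16·π/2 = 8*π;  (-4)²·∫sin(2x)² dx = 16·π/2 = 8*π.
  u² cross terms: 2·(-4)·(-4)·∫cos(2x)·sin(2x) dx = 32·(0) = 0.
  So ∫_0^π u² dx = 8*π + 8*π + 0 = 16*π.
  (u')² squared terms: (-8)²·∫cos(2x)² dx = 64·π/2 = 32*π;  (8)²·∫sin(2x)² dx = 64·π/2 = 32*π.
  (u')² cross terms: 2·(-8)·(8)·∫cos(2x)·sin(2x) dx = -128·(0) = 0.
  So ∫_0^π (u')² dx = 32*π + 32*π + 0 = 64*π.
||u||_{H^1}^2 = (16*π) + (64*π) = 80*π.


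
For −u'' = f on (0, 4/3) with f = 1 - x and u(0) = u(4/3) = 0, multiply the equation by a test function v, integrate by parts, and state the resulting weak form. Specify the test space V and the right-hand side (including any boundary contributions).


V = H^1_0(0, 4/3) (so v(0) = v(4/3) = 0); weak form: ∫_0^4/3 u'v' dx = ∫_0^4/3 (1 - x) v dx for all v ∈ V.

Multiply both sides by a test function v and integrate from 0 to 4/3:
  ∫_0^4/3 −u''(x) v(x) dx = ∫_0^4/3 f(x) v(x) dx.
Integrate the LHS by parts once:
  ∫_0^4/3 −u'' v dx = −[u'(x) v(x)]_0^4/3 + ∫_0^4/3 u'(x) v'(x) dx.
Thus ∫_0^4/3 u'(x) v'(x) dx = ∫_0^4/3 f(x) v(x) dx + [u'(x) v(x)]_0^4/3.
Choose V so that boundary terms are either known or forced to vanish.
u is Dirichlet: u(0) = u(4/3) = 0. Let V = H^1_0(0, 4/3); then v(0) = v(4/3) = 0, and [u' v]_0^4/3 = 0.
Weak formulation: find u (satisfying any essential BC) such that ∫_0^4/3 u'(x) v'(x) dx = ∫_0^4/3 f v dx for all v ∈ V.
Substituting f(x) = 1 - x, the right-hand side is ∫_0^4/3 (1 - x) v dx.


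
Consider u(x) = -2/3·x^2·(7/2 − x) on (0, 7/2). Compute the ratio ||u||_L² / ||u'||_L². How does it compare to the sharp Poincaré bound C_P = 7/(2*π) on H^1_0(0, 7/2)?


||u||_L² / ||u'||_L² = sqrt(14)/4 < C_P = 7/(2*π).

u(x) = -2/3·x^2·(7/2 − x), so u'(x) = 2*x*(3*x - 7)/3.
u(x) = -2/3·x^2·(7/2 − x) vanishes at x = 0 and x = 7/2, so u ∈ H^1_0(0, 7/2). Differentiate via the product rule and integrate the resulting polynomials term by term.
  ∫_0^7/2 u² dx = ∫_0^7/2 (4*x^6/9 - 28*x^5/9 + 49*x^4/9) dx. Term by term:
    ∫_0^7/2 4*x^6/9 dx = 117649/288;  ∫_0^7/2 -28*x^5/9 dx = -823543/864;  ∫_0^7/2 49*x^4/9 dx = 823543/1440.
  Sum: 117649/288 − 823543/864 + 823543/1440 = 117649/4320.
  ∫_0^7/2 (u')² dx = ∫_0^7/2 (4*x^4 - 56*x^3/3 + 196*x^2/9) dx. Term by term:
    ∫_0^7/2 4*x^4 dx = 16807/40;  ∫_0^7/2 -56*x^3/3 dx = -16807/24;  ∫_0^7/2 196*x^2/9 dx = 16807/54.
  Sum: 16807/40 − 16807/24 + 16807/54 = 16807/540.
∫_0^7/2 u² dx = 117649/4320, so ||u||_L² = 343*sqrt(30)/360.
∫_0^7/2 (u')² dx = 16807/540, so ||u'||_L² = 49*sqrt(105)/90.
Ratio ||u||_L² / ||u'||_L² = sqrt(14)/4.
Sharp Poincaré constant on H^1_0(0, 7/2) is C_P = L/π = 7/(2*π), achieved by sin(2*π/7·x).
A polynomial bump cannot attain the sharp Poincaré constant (only the first sine eigenfunction does), so the ratio is strictly less than C_P, consistent with ||u||_L² ≤ C_P ||u'||_L².


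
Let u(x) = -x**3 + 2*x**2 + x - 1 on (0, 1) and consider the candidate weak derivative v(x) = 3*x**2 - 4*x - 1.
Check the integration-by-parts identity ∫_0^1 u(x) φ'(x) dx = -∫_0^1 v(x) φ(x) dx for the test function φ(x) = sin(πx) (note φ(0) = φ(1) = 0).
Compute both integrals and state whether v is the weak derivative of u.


LHS = -3/π - 12/π^3, RHS = 12/π^3 + 3/π. No, v is not the weak derivative of u.

u(x) = -x**3 + 2*x**2 + x - 1, classical derivative u'(x) = -3*x**2 + 4*x + 1.
φ(x) = sin(πx), so φ'(x) = π*cos(π*x).
Note φ(0) = φ(1) = 0, so the boundary term u·φ vanishes.
LHS = ∫_0^1 u(x) φ'(x) dx = ∫_0^1 (-π*x^3*cos(π*x) + 2*π*x^2*cos(π*x) + π*x*cos(π*x) - π*cos(π*x)) dx. Term by term:
  ∫_0^1 -π*cos(π*x) dx = 0;  ∫_0^1 π*x*cos(π*x) dx = -2/π;  ∫_0^1 -π*x^3*cos(π*x) dx = -12/π^3 + 3/π;
  ∫_0^1 2*π*x^2*cos(π*x) dx = -4/π.
Sum: 0 − 2/π + -12/π^3 + 3/π − 4/π = -3/π - 12/π^3.
So LHS = -3/π - 12/π^3.
∫_0^1 v(x) φ(x) dx = ∫_0^1 (3*x^2*sin(π*x) - 4*x*sin(π*x) - sin(π*x)) dx. Term by term:
  ∫_0^1 -sin(π*x) dx = -2/π;  ∫_0^1 -4*x*sin(π*x) dx = -4/π;  ∫_0^1 3*x^2*sin(π*x) dx = -12/π^3 + 3/π.
Sum: -2/π − 4/π + -12/π^3 + 3/π = -3/π - 12/π^3.
So RHS = -∫_0^1 v(x) φ(x) dx = 12/π^3 + 3/π.
LHS − RHS = -6/π - 24/π^3 ≠ 0, so the identity fails.
(For a valid weak derivative the identity must hold for EVERY test function, in particular this one. The failure shows v is NOT the weak derivative of u.)
Correct weak derivative would be u'(x) = -3*x**2 + 4*x + 1.


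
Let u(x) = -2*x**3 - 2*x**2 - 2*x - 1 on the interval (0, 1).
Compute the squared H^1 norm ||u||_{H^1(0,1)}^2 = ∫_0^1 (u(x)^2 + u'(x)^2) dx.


||u||_{H^1}^2 = 6038/105

The H^1 norm (squared) on an interval (0, L) is
  ||u||_{H^1}^2 = ∫_0^L u(x)^2 dx + ∫_0^L u'(x)^2 dx.
Compute u'(x) = -6*x**2 - 4*x - 2.
Then u(x)^2 = 4*x**6 + 8*x**5 + 12*x**4 + 12*x**3 + 8*x**2 + 4*x + 1 and u'(x)^2 = 36*x**4 + 48*x**3 + 40*x**2 + 16*x + 4.
Integrate each monomial from 0 to 1 using ∫_0^1 c·x^n dx = c·1^(n+1)/(n+1):
  ∫_0^1 u(x)^2 dx = ∫_0^1 (4*x^6 + 8*x^5 + 12*x^4 + 12*x^3 + 8*x^2 + 4*x + 1) dx. Term by term:
    ∫_0^1 4*x^6 dx = 4/7;  ∫_0^1 8*x^5 dx = 4/3;  ∫_0^1 12*x^4 dx = 12/5;
    ∫_0^1 12*x^3 dx = 3;  ∫_0^1 8*x^2 dx = 8/3;  ∫_0^1 4*x dx = 2;
    ∫_0^1 1 dx = 1.
  Sum: 4/7 + 4/3 + 12/5 + 3 + 8/3 + 2 + 1 = 454/35.
  ∫_0^1 u'(x)^2 dx = ∫_0^1 (36*x^4 + 48*x^3 + 40*x^2 + 16*x + 4) dx. Term by term:
    ∫_0^1 36*x^4 dx = 36/5;  ∫_0^1 48*x^3 dx = 12;  ∫_0^1 40*x^2 dx = 40/3;
    ∫_0^1 16*x dx = 8;  ∫_0^1 4 dx = 4.
  Sum: 36/5 + 12 + 40/3 + 8 + 4 = 668/15.
Adding: ||u||_{H^1}^2 = 454/35 + 668/15 = 6038/105.


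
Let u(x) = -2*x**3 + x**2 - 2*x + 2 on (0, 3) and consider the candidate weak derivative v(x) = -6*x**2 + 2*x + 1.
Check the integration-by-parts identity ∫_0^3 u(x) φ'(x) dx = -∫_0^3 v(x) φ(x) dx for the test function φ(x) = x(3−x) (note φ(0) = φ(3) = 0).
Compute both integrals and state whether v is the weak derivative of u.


LHS = 342/5, RHS = 549/10. No, v is not the weak derivative of u.

u(x) = -2*x**3 + x**2 - 2*x + 2, classical derivative u'(x) = -6*x**2 + 2*x - 2.
φ(x) = x(3−x), so φ'(x) = 3 - 2*x.
Note φ(0) = φ(3) = 0, so the boundary term u·φ vanishes.
LHS = ∫_0^3 u(x) φ'(x) dx = ∫_0^3 (4*x^4 - 8*x^3 + 7*x^2 - 10*x + 6) dx. Term by term:
  ∫_0^3 4*x^4 dx = 972/5;  ∫_0^3 -8*x^3 dx = -162;  ∫_0^3 7*x^2 dx = 63;
  ∫_0^3 -10*x dx = -45;  ∫_0^3 6 dx = 18.
Sum: 972/5 − 162 + 63 − 45 + 18 = 342/5.
So LHS = 342/5.
∫_0^3 v(x) φ(x) dx = ∫_0^3 (6*x^4 - 20*x^3 + 5*x^2 + 3*x) dx. Term by term:
  ∫_0^3 6*x^4 dx = 1458/5;  ∫_0^3 -20*x^3 dx = -405;  ∫_0^3 5*x^2 dx = 45;
  ∫_0^3 3*x dx = 27/2.
Sum: 1458/5 − 405 + 45 + 27/2 = -549/10.
So RHS = -∫_0^3 v(x) φ(x) dx = 549/10.
LHS − RHS = 27/2 ≠ 0, so the identity fails.
(For a valid weak derivative the identity must hold for EVERY test function, in particular this one. The failure shows v is NOT the weak derivative of u.)
Correct weak derivative would be u'(x) = -6*x**2 + 2*x - 2.


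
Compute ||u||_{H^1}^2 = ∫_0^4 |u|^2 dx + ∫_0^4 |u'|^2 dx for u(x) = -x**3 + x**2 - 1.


||u||_{H^1}^2 = 51028/21

The H^1 norm (squared) on an interval (0, L) is
  ||u||_{H^1}^2 = ∫_0^L u(x)^2 dx + ∫_0^L u'(x)^2 dx.
Compute u'(x) = -3*x**2 + 2*x.
Then u(x)^2 = x**6 - 2*x**5 + x**4 + 2*x**3 - 2*x**2 + 1 and u'(x)^2 = 9*x**4 - 12*x**3 + 4*x**2.
Integrate each monomial from 0 to 4 using ∫_0^4 c·x^n dx = c·4^(n+1)/(n+1):
  ∫_0^4 u(x)^2 dx = ∫_0^4 (x^6 - 2*x^5 + x^4 + 2*x^3 - 2*x^2 + 1) dx. Term by term:
    ∫_0^4 x^6 dx = 16384/7;  ∫_0^4 -2*x^5 dx = -4096/3;  ∫_0^4 x^4 dx = 1024/5;
    ∫_0^4 2*x^3 dx = 128;  ∫_0^4 -2*x^2 dx = -128/3;  ∫_0^4 1 dx = 4.
  Sum: 16384/7 − 4096/3 + 1024/5 + 128 − 128/3 + 4 = 44428/35.
  ∫_0^4 u'(x)^2 dx = ∫_0^4 (9*x^4 - 12*x^3 + 4*x^2) dx. Term by term:
    ∫_0^4 9*x^4 dx = 9216/5;  ∫_0^4 -12*x^3 dx = -768;  ∫_0^4 4*x^2 dx = 256/3.
  Sum: 9216/5 − 768 + 256/3 = 17408/15.
Adding: ||u||_{H^1}^2 = 44428/35 + 17408/15 = 51028/21.


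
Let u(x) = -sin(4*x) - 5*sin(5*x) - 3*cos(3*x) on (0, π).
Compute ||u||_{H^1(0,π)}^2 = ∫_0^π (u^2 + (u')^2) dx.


||u||_{H^1(0,π)}^2 = 480/7 + 757*π/2

u'(x) = 9*sin(3*x) - 4*cos(4*x) - 25*cos(5*x).
Expand u² and (u')² and integrate term by term on (0, π), using: for integers n ≥ 1, ∫_0^π sin²(nx) dx = ∫_0^π cos²(nx) dx = π/2; for n ≠ n', ∫_0^π sin(nx)sin(n'x) dx = ∫_0^π cos(nx)cos(n'x) dx = 0; and by product-to-sum, ∫_0^π sin(nx)cos(n'x) dx = ½∫_0^π [sin((n+n')x) + sin((n−n')x)] dx, which is 0 when n+n' is even and 2n/(n²−n'²) when n+n' is odd (it need not vanish on (0, π)).
  u² squared terms: (-1)²·∫sin(4x)² dx = 1·π/2 = π/2;  (-5)²·∫sin(5x)² dx = 25·π/2 = 25*π/2;  (-3)²·∫cos(3x)² dx = 9·π/2 = 9*π/2.
  u² cross terms: 2·(-1)·(-5)·∫sin(4x)·sin(5x) dx = 10·(0) = 0;  2·(-1)·(-3)·∫sin(4x)·cos(3x) dx = 6·(8/7) = 48/7;  2·(-5)·(-3)·∫sin(5x)·cos(3x) dx = 30·(0) = 0.
  So ∫_0^π u² dx = π/2 + 25*π/2 + 9*π/2 + 0 + 48/7 + 0 = 48/7 + 35*π/2.
  (u')² squared terms: (-25)²·∫cos(5x)² dx = 625·π/2 = 625*π/2;  (-4)²·∫cos(4x)² dx = 16·π/2 = 8*π;  (9)²·∫sin(3x)² dx = 81·π/2 = 81*π/2.
  (u')² cross terms: 2·(-25)·(-4)·∫cos(5x)·cos(4x) dx = 200·(0) = 0;  2·(-25)·(9)·∫cos(5x)·sin(3x) dx = -450·(0) = 0;  2·(-4)·(9)·∫cos(4x)·sin(3x) dx = -72·(-6/7) = 432/7.
  So ∫_0^π (u')² dx = 625*π/2 + 8*π + 81*π/2 + 0 + 0 + 432/7 = 432/7 + 361*π.
||u||_{H^1}^2 = (48/7 + 35*π/2) + (432/7 + 361*π) = 480/7 + 757*π/2.


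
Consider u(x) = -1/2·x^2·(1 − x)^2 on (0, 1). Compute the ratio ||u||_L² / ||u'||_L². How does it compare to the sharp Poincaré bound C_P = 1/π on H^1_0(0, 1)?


||u||_L² / ||u'||_L² = sqrt(3)/6 < C_P = 1/π.

u(x) = -1/2·x^2·(1 − x)^2, so u'(x) = x*(x*(1 - x) - (x - 1)^2).
u(x) = -1/2·x^2·(1 − x)^2 vanishes at x = 0 and x = 1, so u ∈ H^1_0(0, 1). Differentiate via the product rule and integrate the resulting polynomials term by term.
  ∫_0^1 u² dx = ∫_0^1 (x^8/4 - x^7 + 3*x^6/2 - x^5 + x^4/4) dx. Term by term:
    ∫_0^1 x^8/4 dx = 1/36;  ∫_0^1 -x^7 dx = -1/8;  ∫_0^1 3*x^6/2 dx = 3/14;
    ∫_0^1 -x^5 dx = -1/6;  ∫_0^1 x^4/4 dx = 1/20.
  Sum: 1/36 − 1/8 + 3/14 − 1/6 + 1/20 = 1/2520.
  ∫_0^1 (u')² dx = ∫_0^1 (4*x^6 - 12*x^5 + 13*x^4 - 6*x^3 + x^2) dx. Term by term:
    ∫_0^1 4*x^6 dx = 4/7;  ∫_0^1 -12*x^5 dx = -2;  ∫_0^1 13*x^4 dx = 13/5;
    ∫_0^1 -6*x^3 dx = -3/2;  ∫_0^1 x^2 dx = 1/3.
  Sum: 4/7 − 2 + 13/5 − 3/2 + 1/3 = 1/210.
∫_0^1 u² dx = 1/2520, so ||u||_L² = sqrt(70)/420.
∫_0^1 (u')² dx = 1/210, so ||u'||_L² = sqrt(210)/210.
Ratio ||u||_L² / ||u'||_L² = sqrt(3)/6.
Sharp Poincaré constant on H^1_0(0, 1) is C_P = L/π = 1/π, achieved by sin(π·x).
A polynomial bump cannot attain the sharp Poincaré constant (only the first sine eigenfunction does), so the ratio is strictly less than C_P, consistent with ||u||_L² ≤ C_P ||u'||_L².


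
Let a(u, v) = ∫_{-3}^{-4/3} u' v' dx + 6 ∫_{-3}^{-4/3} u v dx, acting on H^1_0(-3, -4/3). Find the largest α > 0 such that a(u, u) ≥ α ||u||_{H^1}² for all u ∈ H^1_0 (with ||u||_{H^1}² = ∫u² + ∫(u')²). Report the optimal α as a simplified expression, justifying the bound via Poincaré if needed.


α = 1

Coercivity of a(·,·) on H^1_0(-3, -4/3) means a(u, u) ≥ α ||u||_{H^1}² for every u ∈ H^1_0.
The interval has length L = 5/3, and Poincaré/coercivity depend only on L. Here a(u, u) = ∫(u')² + (6)·∫u².
Here c = 6 ≥ 1, so a(u,u) = ∫(u')² + c∫u² ≥ ∫(u')² + ∫u² = ||u||_{H^1}², i.e. α = 1 works. No larger α is possible: a(u,u) ≥ α||u||_{H^1}² means (1−α)∫(u')² ≥ (α−c)∫u², and for the modes u_n = sin(nπ(x−x₀)/L) (x₀ the left endpoint) one has ∫u_n²/∫(u_n')² = (L/(nπ))² → 0, so a(u_n,u_n)/||u_n||_{H^1}² → 1. Hence the optimal constant is α = 1.
Therefore α = 1.


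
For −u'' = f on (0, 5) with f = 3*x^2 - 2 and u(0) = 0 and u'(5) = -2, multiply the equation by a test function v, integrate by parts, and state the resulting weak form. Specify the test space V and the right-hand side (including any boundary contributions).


V = {v ∈ H^1(0, 5) : v(0) = 0} (test functions vanish at x = 0 where u is specified); weak form: ∫_0^5 u'v' dx = ∫_0^5 (3*x^2 - 2) v dx − 2·v(5) for all v ∈ V.

Multiply both sides by a test function v and integrate from 0 to 5:
  ∫_0^5 −u''(x) v(x) dx = ∫_0^5 f(x) v(x) dx.
Integrate the LHS by parts once:
  ∫_0^5 −u'' v dx = −[u'(x) v(x)]_0^5 + ∫_0^5 u'(x) v'(x) dx.
Thus ∫_0^5 u'(x) v'(x) dx = ∫_0^5 f(x) v(x) dx + [u'(x) v(x)]_0^5.
Choose V so that boundary terms are either known or forced to vanish.
Mixed BC: u(0) = 0 (Dirichlet) and u'(5) = -2 (Neumann). Define V = {v ∈ H^1(0, 5) : v(0) = 0}. Then [u' v]_0^5 = u'(5)·v(5) − u'(0)·0 = − 2·v(5).
Weak formulation: find u (satisfying any essential BC) such that ∫_0^5 u'(x) v'(x) dx = ∫_0^5 f v dx − 2·v(5) for all v ∈ V (Dirichlet at 0 absorbed into V; Neumann datum at x = 5 contributes the boundary term).
Substituting f(x) = 3*x^2 - 2, the right-hand side is ∫_0^5 (3*x^2 - 2) v dx − 2·v(5).


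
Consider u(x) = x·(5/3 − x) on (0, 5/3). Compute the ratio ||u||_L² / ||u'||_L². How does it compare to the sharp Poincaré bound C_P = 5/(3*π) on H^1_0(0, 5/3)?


||u||_L² / ||u'||_L² = sqrt(10)/6 < C_P = 5/(3*π).

u(x) = x·(5/3 − x), so u'(x) = 5/3 - 2*x.
u(x) = x·(5/3 − x) vanishes at x = 0 and x = 5/3, so u ∈ H^1_0(0, 5/3). Differentiate via the product rule and integrate the resulting polynomials term by term.
  ∫_0^5/3 u² dx = ∫_0^5/3 (x^4 - 10*x^3/3 + 25*x^2/9) dx. Term by term:
    ∫_0^5/3 x^4 dx = 625/243;  ∫_0^5/3 -10*x^3/3 dx = -3125/486;  ∫_0^5/3 25*x^2/9 dx = 3125/729.
  Sum: 625/243 − 3125/486 + 3125/729 = 625/1458.
  ∫_0^5/3 (u')² dx = ∫_0^5/3 (4*x^2 - 20*x/3 + 25/9) dx. Term by term:
    ∫_0^5/3 4*x^2 dx = 500/81;  ∫_0^5/3 -20*x/3 dx = -250/27;  ∫_0^5/3 25/9 dx = 125/27.
  Sum: 500/81 − 250/27 + 125/27 = 125/81.
∫_0^5/3 u² dx = 625/1458, so ||u||_L² = 25*sqrt(2)/54.
∫_0^5/3 (u')² dx = 125/81, so ||u'||_L² = 5*sqrt(5)/9.
Ratio ||u||_L² / ||u'||_L² = sqrt(10)/6.
Sharp Poincaré constant on H^1_0(0, 5/3) is C_P = L/π = 5/(3*π), achieved by sin(3*π/5·x).
A polynomial bump cannot attain the sharp Poincaré constant (only the first sine eigenfunction does), so the ratio is strictly less than C_P, consistent with ||u||_L² ≤ C_P ||u'||_L².


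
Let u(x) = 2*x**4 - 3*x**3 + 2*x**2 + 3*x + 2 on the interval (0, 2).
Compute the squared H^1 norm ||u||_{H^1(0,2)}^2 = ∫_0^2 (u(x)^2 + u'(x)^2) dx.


||u||_{H^1}^2 = 196654/315

The H^1 norm (squared) on an interval (0, L) is
  ||u||_{H^1}^2 = ∫_0^L u(x)^2 dx + ∫_0^L u'(x)^2 dx.
Compute u'(x) = 8*x**3 - 9*x**2 + 4*x + 3.
Then u(x)^2 = 4*x**8 - 12*x**7 + 17*x**6 - 6*x**4 + 17*x**2 + 12*x + 4 and u'(x)^2 = 64*x**6 - 144*x**5 + 145*x**4 - 24*x**3 - 38*x**2 + 24*x + 9.
Integrate each monomial from 0 to 2 using ∫_0^2 c·x^n dx = c·2^(n+1)/(n+1):
  ∫_0^2 u(x)^2 dx = ∫_0^2 (4*x^8 - 12*x^7 + 17*x^6 - 6*x^4 + 17*x^2 + 12*x + 4) dx. Term by term:
    ∫_0^2 4*x^8 dx = 2048/9;  ∫_0^2 -12*x^7 dx = -384;  ∫_0^2 17*x^6 dx = 2176/7;
    ∫_0^2 -6*x^4 dx = -192/5;  ∫_0^2 17*x^2 dx = 136/3;  ∫_0^2 12*x dx = 24;
    ∫_0^2 4 dx = 8.
  Sum: 2048/9 − 384 + 2176/7 − 192/5 + 136/3 + 24 + 8 = 60904/315.
  ∫_0^2 u'(x)^2 dx = ∫_0^2 (64*x^6 - 144*x^5 + 145*x^4 - 24*x^3 - 38*x^2 + 24*x + 9) dx. Term by term:
    ∫_0^2 64*x^6 dx = 8192/7;  ∫_0^2 -144*x^5 dx = -1536;  ∫_0^2 145*x^4 dx = 928;
    ∫_0^2 -24*x^3 dx = -96;  ∫_0^2 -38*x^2 dx = -304/3;  ∫_0^2 24*x dx = 48;
    ∫_0^2 9 dx = 18.
  Sum: 8192/7 − 1536 + 928 − 96 − 304/3 + 48 + 18 = 9050/21.
Adding: ||u||_{H^1}^2 = 60904/315 + 9050/21 = 196654/315.


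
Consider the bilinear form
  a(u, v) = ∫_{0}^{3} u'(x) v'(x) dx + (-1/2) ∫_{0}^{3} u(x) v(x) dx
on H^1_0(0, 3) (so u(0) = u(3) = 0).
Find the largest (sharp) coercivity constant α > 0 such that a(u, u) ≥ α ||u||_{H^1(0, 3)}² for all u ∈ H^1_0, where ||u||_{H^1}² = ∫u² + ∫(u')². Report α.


α = (-9/2 + π^2)/(9 + π^2)

Coercivity of a(·,·) on H^1_0(0, 3) means a(u, u) ≥ α ||u||_{H^1}² for every u ∈ H^1_0.
The interval has length L = 3, and Poincaré/coercivity depend only on L. Here a(u, u) = ∫(u')² + (-1/2)·∫u².
Here c = -1/2 < 0 with |c| < (π/L)² = π^2/9, so coercivity still holds. The condition a(u,u) ≥ α||u||_{H^1}² reads (1−α)∫(u')² ≥ (α−c)∫u². Any admissible α is ≤ 1 (rapidly oscillating u have ∫u²/∫(u')² → 0), and α = 1 would force 0 ≥ (1−c)∫u², impossible since c < 1; so 1−α > 0. By the sharp Poincaré inequality on H^1_0 of an interval of length L, ∫(u')² ≥ (π/L)²∫u² with equality for the first sine mode sin(π(x−x₀)/L) (x₀ the left endpoint), so the inequality holds for all u iff (1−α)(π/L)² ≥ α − c, i.e. α ≤ ((π/L)² + c)/((π/L)² + 1) = (1 + c(L/π)²)/(1 + (L/π)²). (Direct route, valid since c ≤ 0: Poincaré gives c∫u² ≥ c(L/π)²∫(u')², so a(u,u) ≥ (1 + c(L/π)²)∫(u')², while ||u||_{H^1}² ≤ (1 + (L/π)²)∫(u')²; dividing yields the same α.) With (π/L)² = π^2/9 and c = -1/2, the largest admissible constant is α = ((π/L)² + c)/((π/L)² + 1).
Simplifying, α = (-9/2 + π^2)/(9 + π^2).


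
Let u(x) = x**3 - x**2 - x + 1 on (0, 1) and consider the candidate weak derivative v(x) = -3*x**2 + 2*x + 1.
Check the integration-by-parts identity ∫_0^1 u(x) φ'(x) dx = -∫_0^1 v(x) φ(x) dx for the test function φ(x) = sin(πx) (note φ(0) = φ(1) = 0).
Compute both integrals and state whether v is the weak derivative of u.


LHS = (π^2 + 12)/π^3, RHS = (-12 - π^2)/π^3. No, v is not the weak derivative of u.

u(x) = x**3 - x**2 - x + 1, classical derivative u'(x) = 3*x**2 - 2*x - 1.
φ(x) = sin(πx), so φ'(x) = π*cos(π*x).
Note φ(0) = φ(1) = 0, so the boundary term u·φ vanishes.
LHS = ∫_0^1 u(x) φ'(x) dx = ∫_0^1 (π*x^3*cos(π*x) - π*x^2*cos(π*x) - π*x*cos(π*x) + π*cos(π*x)) dx. Term by term:
  ∫_0^1 π*cos(π*x) dx = 0;  ∫_0^1 π*x^3*cos(π*x) dx = -3/π + 12/π^3;  ∫_0^1 -π*x*cos(π*x) dx = 2/π;
  ∫_0^1 -π*x^2*cos(π*x) dx = 2/π.
Sum: 0 + -3/π + 12/π^3 + 2/π + 2/π = (π^2 + 12)/π^3.
So LHS = (π^2 + 12)/π^3.
∫_0^1 v(x) φ(x) dx = ∫_0^1 (-3*x^2*sin(π*x) + 2*x*sin(π*x) + sin(π*x)) dx. Term by term:
  ∫_0^1 -3*x^2*sin(π*x) dx = -3/π + 12/π^3;  ∫_0^1 2*x*sin(π*x) dx = 2/π;  ∫_0^1 sin(π*x) dx = 2/π.
Sum: -3/π + 12/π^3 + 2/π + 2/π = (π^2 + 12)/π^3.
So RHS = -∫_0^1 v(x) φ(x) dx = (-12 - π^2)/π^3.
LHS − RHS = 2/π + 24/π^3 ≠ 0, so the identity fails.
(For a valid weak derivative the identity must hold for EVERY test function, in particular this one. The failure shows v is NOT the weak derivative of u.)
Correct weak derivative would be u'(x) = 3*x**2 - 2*x - 1.


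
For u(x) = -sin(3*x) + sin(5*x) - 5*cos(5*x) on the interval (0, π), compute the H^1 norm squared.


||u||_{H^1(0,π)}^2 = 343*π

u'(x) = 25*sin(5*x) - 3*cos(3*x) + 5*cos(5*x).
Expand u² and (u')² and integrate term by term on (0, π), using: for integers n ≥ 1, ∫_0^π sin²(nx) dx = ∫_0^π cos²(nx) dx = π/2; for n ≠ n', ∫_0^π sin(nx)sin(n'x) dx = ∫_0^π cos(nx)cos(n'x) dx = 0; and by product-to-sum, ∫_0^π sin(nx)cos(n'x) dx = ½∫_0^π [sin((n+n')x) + sin((n−n')x)] dx, which is 0 when n+n' is even and 2n/(n²−n'²) when n+n' is odd (it need not vanish on (0, π)).
  u² squared terms: (-1)²·∫sin(3x)² dx = 1·π/2 = π/2;  (-5)²·∫cos(5x)² dx = 25·π/2 = 25*π/2;  (1)²·∫sin(5x)² dx = 1·π/2 = π/2.
  u² cross terms: 2·(-1)·(-5)·∫sin(3x)·cos(5x) dx = 10·(0) = 0;  2·(-1)·(1)·∫sin(3x)·sin(5x) dx = -2·(0) = 0;  2·(-5)·(1)·∫cos(5x)·sin(5x) dx = -10·(0) = 0.
  So ∫_0^π u² dx = π/2 + 25*π/2 + π/2 + 0 + 0 + 0 = 27*π/2.
  (u')² squared terms: (-3)²·∫cos(3x)² dx = 9·π/2 = 9*π/2;  (5)²·∫cos(5x)² dx = 25·π/2 = 25*π/2;  (25)²·∫sin(5x)² dx = 625·π/2 = 625*π/2.
  (u')² cross terms: 2·(-3)·(5)·∫cos(3x)·cos(5x) dx = -30·(0) = 0;  2·(-3)·(25)·∫cos(3x)·sin(5x) dx = -150·(0) = 0;  2·(5)·(25)·∫cos(5x)·sin(5x) dx = 250·(0) = 0.
  So ∫_0^π (u')² dx = 9*π/2 + 25*π/2 + 625*π/2 + 0 + 0 + 0 = 659*π/2.
||u||_{H^1}^2 = (27*π/2) + (659*π/2) = 343*π.


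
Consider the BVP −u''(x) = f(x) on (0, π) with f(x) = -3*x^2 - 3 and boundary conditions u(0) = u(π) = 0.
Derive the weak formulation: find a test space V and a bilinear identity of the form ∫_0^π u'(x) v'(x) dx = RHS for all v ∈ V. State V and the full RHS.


V = H^1_0(0, π) (so v(0) = v(π) = 0); weak form: ∫_0^π u'v' dx = ∫_0^π (-3*x^2 - 3) v dx for all v ∈ V.

Multiply both sides by a test function v and integrate from 0 to π:
  ∫_0^π −u''(x) v(x) dx = ∫_0^π f(x) v(x) dx.
Integrate the LHS by parts once:
  ∫_0^π −u'' v dx = −[u'(x) v(x)]_0^π + ∫_0^π u'(x) v'(x) dx.
Thus ∫_0^π u'(x) v'(x) dx = ∫_0^π f(x) v(x) dx + [u'(x) v(x)]_0^π.
Choose V so that boundary terms are either known or forced to vanish.
u is Dirichlet: u(0) = u(π) = 0. Let V = H^1_0(0, π); then v(0) = v(π) = 0, and [u' v]_0^π = 0.
Weak formulation: find u (satisfying any essential BC) such that ∫_0^π u'(x) v'(x) dx = ∫_0^π f v dx for all v ∈ V.
Substituting f(x) = -3*x^2 - 3, the right-hand side is ∫_0^π (-3*x^2 - 3) v dx.


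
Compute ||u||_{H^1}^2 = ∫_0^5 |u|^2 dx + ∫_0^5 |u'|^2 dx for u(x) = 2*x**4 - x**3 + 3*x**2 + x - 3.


||u||_{H^1}^2 = 26348875/18

The H^1 norm (squared) on an interval (0, L) is
  ||u||_{H^1}^2 = ∫_0^L u(x)^2 dx + ∫_0^L u'(x)^2 dx.
Compute u'(x) = 8*x**3 - 3*x**2 + 6*x + 1.
Then u(x)^2 = 4*x**8 - 4*x**7 + 13*x**6 - 2*x**5 - 5*x**4 + 12*x**3 - 17*x**2 - 6*x + 9 and u'(x)^2 = 64*x**6 - 48*x**5 + 105*x**4 - 20*x**3 + 30*x**2 + 12*x + 1.
Integrate each monomial from 0 to 5 using ∫_0^5 c·x^n dx = c·5^(n+1)/(n+1):
  ∫_0^5 u(x)^2 dx = ∫_0^5 (4*x^8 - 4*x^7 + 13*x^6 - 2*x^5 - 5*x^4 + 12*x^3 - 17*x^2 - 6*x + 9) dx. Term by term:
    ∫_0^5 4*x^8 dx = 7812500/9;  ∫_0^5 -4*x^7 dx = -390625/2;  ∫_0^5 13*x^6 dx = 1015625/7;
    ∫_0^5 -2*x^5 dx = -15625/3;  ∫_0^5 -5*x^4 dx = -3125;  ∫_0^5 12*x^3 dx = 1875;
    ∫_0^5 -17*x^2 dx = -2125/3;  ∫_0^5 -6*x dx = -75;  ∫_0^5 9 dx = 45.
  Sum: 7812500/9 − 390625/2 + 1015625/7 − 15625/3 − 3125 + 1875 − 2125/3 − 75 + 45 = 102140095/126.
  ∫_0^5 u'(x)^2 dx = ∫_0^5 (64*x^6 - 48*x^5 + 105*x^4 - 20*x^3 + 30*x^2 + 12*x + 1) dx. Term by term:
    ∫_0^5 64*x^6 dx = 5000000/7;  ∫_0^5 -48*x^5 dx = -125000;  ∫_0^5 105*x^4 dx = 65625;
    ∫_0^5 -20*x^3 dx = -3125;  ∫_0^5 30*x^2 dx = 1250;  ∫_0^5 12*x dx = 150;
    ∫_0^5 1 dx = 5.
  Sum: 5000000/7 − 125000 + 65625 − 3125 + 1250 + 150 + 5 = 4572335/7.
Adding: ||u||_{H^1}^2 = 102140095/126 + 4572335/7 = 26348875/18.


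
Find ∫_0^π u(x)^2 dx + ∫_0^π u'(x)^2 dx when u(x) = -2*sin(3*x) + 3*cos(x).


||u||_{H^1(0,π)}^2 = 29*π

u'(x) = -3*sin(x) - 6*cos(3*x).
Expand u² and (u')² and integrate term by term on (0, π), using: for integers n ≥ 1, ∫_0^π sin²(nx) dx = ∫_0^π cos²(nx) dx = π/2; for n ≠ n', ∫_0^π sin(nx)sin(n'x) dx = ∫_0^π cos(nx)cos(n'x) dx = 0; and by product-to-sum, ∫_0^π sin(nx)cos(n'x) dx = ½∫_0^π [sin((n+n')x) + sin((n−n')x)] dx, which is 0 when n+n' is even and 2n/(n²−n'²) when n+n' is odd (it need not vanish on (0, π)).
  u² squared terms: (-2)²·∫sin(3x)² dx = 4·π/2 = 2*π;  (3)²·∫cos(x)² dx = 9·π/2 = 9*π/2.
  u² cross terms: 2·(-2)·(3)·∫sin(3x)·cos(x) dx = -12·(0) = 0.
  So ∫_0^π u² dx = 2*π + 9*π/2 + 0 = 13*π/2.
  (u')² squared terms: (-6)²·∫cos(3x)² dx = 36·π/2 = 18*π;  (-3)²·∫sin(x)² dx = 9·π/2 = 9*π/2.
  (u')² cross terms: 2·(-6)·(-3)·∫cos(3x)·sin(x) dx = 36·(0) = 0.
  So ∫_0^π (u')² dx = 18*π + 9*π/2 + 0 = 45*π/2.
||u||_{H^1}^2 = (13*π/2) + (45*π/2) = 29*π.


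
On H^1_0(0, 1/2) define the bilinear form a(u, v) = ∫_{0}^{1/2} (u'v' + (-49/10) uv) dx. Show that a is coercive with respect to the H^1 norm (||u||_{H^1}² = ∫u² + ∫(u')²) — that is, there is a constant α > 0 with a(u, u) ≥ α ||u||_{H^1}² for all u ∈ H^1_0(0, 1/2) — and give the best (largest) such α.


α = (-49 + 40*π^2)/(10*(1 + 4*π^2))

Coercivity of a(·,·) on H^1_0(0, 1/2) means a(u, u) ≥ α ||u||_{H^1}² for every u ∈ H^1_0.
The interval has length L = 1/2, and Poincaré/coercivity depend only on L. Here a(u, u) = ∫(u')² + (-49/10)·∫u².
Here c = -49/10 < 0 with |c| < (π/L)² = 4*π^2, so coercivity still holds. The condition a(u,u) ≥ α||u||_{H^1}² reads (1−α)∫(u')² ≥ (α−c)∫u². Any admissible α is ≤ 1 (rapidly oscillating u have ∫u²/∫(u')² → 0), and α = 1 would force 0 ≥ (1−c)∫u², impossible since c < 1; so 1−α > 0. By the sharp Poincaré inequality on H^1_0 of an interval of length L, ∫(u')² ≥ (π/L)²∫u² with equality for the first sine mode sin(π(x−x₀)/L) (x₀ the left endpoint), so the inequality holds for all u iff (1−α)(π/L)² ≥ α − c, i.e. α ≤ ((π/L)² + c)/((π/L)² + 1) = (1 + c(L/π)²)/(1 + (L/π)²). (Direct route, valid since c ≤ 0: Poincaré gives c∫u² ≥ c(L/π)²∫(u')², so a(u,u) ≥ (1 + c(L/π)²)∫(u')², while ||u||_{H^1}² ≤ (1 + (L/π)²)∫(u')²; dividing yields the same α.) With (π/L)² = 4*π^2 and c = -49/10, the largest admissible constant is α = ((π/L)² + c)/((π/L)² + 1).
Simplifying, α = (-49 + 40*π^2)/(10*(1 + 4*π^2)).


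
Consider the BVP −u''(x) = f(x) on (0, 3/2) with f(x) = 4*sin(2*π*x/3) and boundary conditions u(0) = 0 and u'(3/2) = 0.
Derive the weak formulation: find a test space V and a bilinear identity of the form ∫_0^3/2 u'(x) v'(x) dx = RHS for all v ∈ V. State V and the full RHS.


V = {v ∈ H^1(0, 3/2) : v(0) = 0} (test functions vanish at x = 0 where u is specified); weak form: ∫_0^3/2 u'v' dx = ∫_0^3/2 (4*sin(2*π*x/3)) v dx for all v ∈ V.

Multiply both sides by a test function v and integrate from 0 to 3/2:
  ∫_0^3/2 −u''(x) v(x) dx = ∫_0^3/2 f(x) v(x) dx.
Integrate the LHS by parts once:
  ∫_0^3/2 −u'' v dx = −[u'(x) v(x)]_0^3/2 + ∫_0^3/2 u'(x) v'(x) dx.
Thus ∫_0^3/2 u'(x) v'(x) dx = ∫_0^3/2 f(x) v(x) dx + [u'(x) v(x)]_0^3/2.
Choose V so that boundary terms are either known or forced to vanish.
Mixed BC: u(0) = 0 (Dirichlet) and u'(3/2) = 0 (Neumann). Define V = {v ∈ H^1(0, 3/2) : v(0) = 0}. Then [u' v]_0^3/2 = u'(3/2)·v(3/2) − u'(0)·0 = 0.
Weak formulation: find u (satisfying any essential BC) such that ∫_0^3/2 u'(x) v'(x) dx = ∫_0^3/2 f v dx for all v ∈ V (Dirichlet at 0 absorbed into V; the Neumann datum at x = 3/2 is zero, so no boundary term remains).
Substituting f(x) = 4*sin(2*π*x/3), the right-hand side is ∫_0^3/2 (4*sin(2*π*x/3)) v dx.


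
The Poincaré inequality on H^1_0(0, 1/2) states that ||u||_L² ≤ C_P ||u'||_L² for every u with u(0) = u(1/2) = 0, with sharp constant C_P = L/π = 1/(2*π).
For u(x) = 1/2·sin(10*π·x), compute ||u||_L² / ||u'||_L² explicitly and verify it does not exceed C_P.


||u||_L² / ||u'||_L² = 1/(10*π) < C_P = 1/(2*π).

u(x) = 1/2·sin(10*π·x), so u'(x) = 5*π*cos(10*π*x).
Writing u(x) = A·sin(kπx/L) with A = 1/2 and k = 5, use ∫_0^L sin²(kπx/L) dx = L/2 and ∫_0^L cos²(kπx/L) dx = L/2.
u² = 1/4·sin²(10*π·x) and (u')² = 25*π^2·cos²(10*π·x), and each of sin², cos² integrates to L/2 = 1/4 over (0, 1/2).
∫_0^1/2 u² dx = 1/16, so ||u||_L² = 1/4.
∫_0^1/2 (u')² dx = 25*π^2/4, so ||u'||_L² = 5*π/2.
Ratio ||u||_L² / ||u'||_L² = 1/(10*π).
Sharp Poincaré constant on H^1_0(0, 1/2) is C_P = L/π = 1/(2*π), achieved by sin(2*π·x).
This is the k = 5 harmonic; the ratio L/(kπ) is strictly less than C_P = L/π, consistent with the sharp inequality ||u||_L² ≤ C_P ||u'||_L².


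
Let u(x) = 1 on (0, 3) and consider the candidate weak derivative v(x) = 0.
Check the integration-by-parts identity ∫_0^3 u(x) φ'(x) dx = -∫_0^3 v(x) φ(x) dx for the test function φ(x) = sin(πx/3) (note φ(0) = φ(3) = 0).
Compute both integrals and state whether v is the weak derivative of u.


LHS = 0, RHS = 0. Yes, v = u' weakly.

u(x) = 1, classical derivative u'(x) = 0.
φ(x) = sin(πx/3), so φ'(x) = π*cos(π*x/3)/3.
Note φ(0) = φ(3) = 0, so the boundary term u·φ vanishes.
LHS = ∫_0^3 u(x) φ'(x) dx = ∫_0^3 (π*cos(π*x/3)/3) dx. Term by term:
  ∫_0^3 π*cos(π*x/3)/3 dx = 0.
So LHS = 0.
∫_0^3 v(x) φ(x) dx = ∫_0^3 (0) dx. Term by term:
  ∫_0^3 0 dx = 0.
So RHS = -∫_0^3 v(x) φ(x) dx = 0.
LHS = RHS, so the identity holds for this test φ.
Moreover u is smooth here and v(x) = u'(x) = 0 pointwise, so the identity holds for every test function. Hence v is the weak derivative of u.


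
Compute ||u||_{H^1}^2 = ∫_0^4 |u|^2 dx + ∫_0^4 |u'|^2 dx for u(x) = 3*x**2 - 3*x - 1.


||u||_{H^1}^2 = 6616/5

The H^1 norm (squared) on an interval (0, L) is
  ||u||_{H^1}^2 = ∫_0^L u(x)^2 dx + ∫_0^L u'(x)^2 dx.
Compute u'(x) = 6*x - 3.
Then u(x)^2 = 9*x**4 - 18*x**3 + 3*x**2 + 6*x + 1 and u'(x)^2 = 36*x**2 - 36*x + 9.
Integrate each monomial from 0 to 4 using ∫_0^4 c·x^n dx = c·4^(n+1)/(n+1):
  ∫_0^4 u(x)^2 dx = ∫_0^4 (9*x^4 - 18*x^3 + 3*x^2 + 6*x + 1) dx. Term by term:
    ∫_0^4 9*x^4 dx = 9216/5;  ∫_0^4 -18*x^3 dx = -1152;  ∫_0^4 3*x^2 dx = 64;
    ∫_0^4 6*x dx = 48;  ∫_0^4 1 dx = 4.
  Sum: 9216/5 − 1152 + 64 + 48 + 4 = 4036/5.
  ∫_0^4 u'(x)^2 dx = ∫_0^4 (36*x^2 - 36*x + 9) dx. Term by term:
    ∫_0^4 36*x^2 dx = 768;  ∫_0^4 -36*x dx = -288;  ∫_0^4 9 dx = 36.
  Sum: 768 − 288 + 36 = 516.
Adding: ||u||_{H^1}^2 = 4036/5 + 516 = 6616/5.


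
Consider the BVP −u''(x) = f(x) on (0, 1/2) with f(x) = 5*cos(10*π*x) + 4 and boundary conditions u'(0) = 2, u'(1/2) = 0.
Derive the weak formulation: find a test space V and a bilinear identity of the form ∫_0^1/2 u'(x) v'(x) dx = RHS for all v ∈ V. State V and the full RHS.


V = H^1(0, 1/2) (v unrestricted at boundary; u is determined up to an additive constant); weak form: ∫_0^1/2 u'v' dx = ∫_0^1/2 (5*cos(10*π*x) + 4) v dx − 2·v(0) for all v ∈ V.

Multiply both sides by a test function v and integrate from 0 to 1/2:
  ∫_0^1/2 −u''(x) v(x) dx = ∫_0^1/2 f(x) v(x) dx.
Integrate the LHS by parts once:
  ∫_0^1/2 −u'' v dx = −[u'(x) v(x)]_0^1/2 + ∫_0^1/2 u'(x) v'(x) dx.
Thus ∫_0^1/2 u'(x) v'(x) dx = ∫_0^1/2 f(x) v(x) dx + [u'(x) v(x)]_0^1/2.
Choose V so that boundary terms are either known or forced to vanish.
u has inhomogeneous Neumann u'(0) = 2, u'(1/2) = 0. [u' v]_0^1/2 = (0)·v(1/2) − (2)·v(0) = − 2·v(0). Take V = H^1(0, 1/2); boundary term becomes part of RHS.
Weak formulation: find u (satisfying any essential BC) such that ∫_0^1/2 u'(x) v'(x) dx = ∫_0^1/2 f v dx − 2·v(0) for all v ∈ V (Neumann data are natural BCs: they enter the RHS as boundary terms).
Substituting f(x) = 5*cos(10*π*x) + 4, the right-hand side is ∫_0^1/2 (5*cos(10*π*x) + 4) v dx − 2·v(0).
Compatibility check (pure Neumann): taking v ≡ 1 ∈ V gives 0 = ∫_0^1/2 f dx + (0) − (2), i.e. ∫_0^1/2 f dx must equal u'(0) − u'(1/2) = 2. Indeed ∫_0^1/2 (5*cos(10*π*x) + 4) dx = 2, so the data are compatible. The solution is then unique only up to an additive constant (fix it e.g. by requiring ∫_0^1/2 u dx = 0).


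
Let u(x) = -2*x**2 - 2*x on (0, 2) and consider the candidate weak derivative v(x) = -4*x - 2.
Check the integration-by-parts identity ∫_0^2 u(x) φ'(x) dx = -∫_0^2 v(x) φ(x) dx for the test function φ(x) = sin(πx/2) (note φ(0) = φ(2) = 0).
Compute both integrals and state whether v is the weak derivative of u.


LHS = 24/π, RHS = 24/π. Yes, v = u' weakly.

u(x) = -2*x**2 - 2*x, classical derivative u'(x) = -4*x - 2.
φ(x) = sin(πx/2), so φ'(x) = π*cos(π*x/2)/2.
Note φ(0) = φ(2) = 0, so the boundary term u·φ vanishes.
LHS = ∫_0^2 u(x) φ'(x) dx = ∫_0^2 (-π*x^2*cos(π*x/2) - π*x*cos(π*x/2)) dx. Term by term:
  ∫_0^2 -π*x*cos(π*x/2) dx = 8/π;  ∫_0^2 -π*x^2*cos(π*x/2) dx = 16/π.
Sum: 8/π + 16/π = 24/π.
So LHS = 24/π.
∫_0^2 v(x) φ(x) dx = ∫_0^2 (-4*x*sin(π*x/2) - 2*sin(π*x/2)) dx. Term by term:
  ∫_0^2 -2*sin(π*x/2) dx = -8/π;  ∫_0^2 -4*x*sin(π*x/2) dx = -16/π.
Sum: -8/π − 16/π = -24/π.
So RHS = -∫_0^2 v(x) φ(x) dx = 24/π.
LHS = RHS, so the identity holds for this test φ.
Moreover u is smooth here and v(x) = u'(x) = -4*x - 2 pointwise, so the identity holds for every test function. Hence v is the weak derivative of u.


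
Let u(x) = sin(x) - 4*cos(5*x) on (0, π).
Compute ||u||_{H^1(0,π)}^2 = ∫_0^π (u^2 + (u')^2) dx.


||u||_{H^1(0,π)}^2 = 209*π

u'(x) = 20*sin(5*x) + cos(x).
Expand u² and (u')² and integrate term by term on (0, π), using: for integers n ≥ 1, ∫_0^π sin²(nx) dx = ∫_0^π cos²(nx) dx = π/2; for n ≠ n', ∫_0^π sin(nx)sin(n'x) dx = ∫_0^π cos(nx)cos(n'x) dx = 0; and by product-to-sum, ∫_0^π sin(nx)cos(n'x) dx = ½∫_0^π [sin((n+n')x) + sin((n−n')x)] dx, which is 0 when n+n' is even and 2n/(n²−n'²) when n+n' is odd (it need not vanish on (0, π)).
  u² squared terms: (-4)²·∫cos(5x)² dx = 16·π/2 = 8*π;  (1)²·∫sin(x)² dx = 1·π/2 = π/2.
  u² cross terms: 2·(-4)·(1)·∫cos(5x)·sin(x) dx = -8·(0) = 0.
  So ∫_0^π u² dx = 8*π + π/2 + 0 = 17*π/2.
  (u')² squared terms: (20)²·∫sin(5x)² dx = 400·π/2 = 200*π;  (1)²·∫cos(x)² dx = 1·π/2 = π/2.
  (u')² cross terms: 2·(20)·(1)·∫sin(5x)·cos(x) dx = 40·(0) = 0.
  So ∫_0^π (u')² dx = 200*π + π/2 + 0 = 401*π/2.
||u||_{H^1}^2 = (17*π/2) + (401*π/2) = 209*π.


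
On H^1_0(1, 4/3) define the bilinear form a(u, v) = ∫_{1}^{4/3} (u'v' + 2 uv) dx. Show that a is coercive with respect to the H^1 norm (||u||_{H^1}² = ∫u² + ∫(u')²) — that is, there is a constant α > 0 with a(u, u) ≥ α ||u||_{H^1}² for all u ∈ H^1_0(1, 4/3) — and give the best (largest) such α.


α = 1

Coercivity of a(·,·) on H^1_0(1, 4/3) means a(u, u) ≥ α ||u||_{H^1}² for every u ∈ H^1_0.
The interval has length L = 1/3, and Poincaré/coercivity depend only on L. Here a(u, u) = ∫(u')² + (2)·∫u².
Here c = 2 ≥ 1, so a(u,u) = ∫(u')² + c∫u² ≥ ∫(u')² + ∫u² = ||u||_{H^1}², i.e. α = 1 works. No larger α is possible: a(u,u) ≥ α||u||_{H^1}² means (1−α)∫(u')² ≥ (α−c)∫u², and for the modes u_n = sin(nπ(x−x₀)/L) (x₀ the left endpoint) one has ∫u_n²/∫(u_n')² = (L/(nπ))² → 0, so a(u_n,u_n)/||u_n||_{H^1}² → 1. Hence the optimal constant is α = 1.
Therefore α = 1.


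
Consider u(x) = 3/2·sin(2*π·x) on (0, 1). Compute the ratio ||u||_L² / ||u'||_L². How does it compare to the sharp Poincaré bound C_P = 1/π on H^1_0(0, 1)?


||u||_L² / ||u'||_L² = 1/(2*π) < C_P = 1/π.

u(x) = 3/2·sin(2*π·x), so u'(x) = 3*π*cos(2*π*x).
Writing u(x) = A·sin(kπx/L) with A = 3/2 and k = 2, use ∫_0^L sin²(kπx/L) dx = L/2 and ∫_0^L cos²(kπx/L) dx = L/2.
u² = 9/4·sin²(2*π·x) and (u')² = 9*π^2·cos²(2*π·x), and each of sin², cos² integrates to L/2 = 1/2 over (0, 1).
∫_0^1 u² dx = 9/8, so ||u||_L² = 3*sqrt(2)/4.
∫_0^1 (u')² dx = 9*π^2/2, so ||u'||_L² = 3*sqrt(2)*π/2.
Ratio ||u||_L² / ||u'||_L² = 1/(2*π).
Sharp Poincaré constant on H^1_0(0, 1) is C_P = L/π = 1/π, achieved by sin(π·x).
This is the k = 2 harmonic; the ratio L/(kπ) is strictly less than C_P = L/π, consistent with the sharp inequality ||u||_L² ≤ C_P ||u'||_L².


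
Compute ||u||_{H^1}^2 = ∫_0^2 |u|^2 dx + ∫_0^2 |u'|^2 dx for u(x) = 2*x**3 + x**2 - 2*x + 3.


||u||_{H^1}^2 = 13606/35

The H^1 norm (squared) on an interval (0, L) is
  ||u||_{H^1}^2 = ∫_0^L u(x)^2 dx + ∫_0^L u'(x)^2 dx.
Compute u'(x) = 6*x**2 + 2*x - 2.
Then u(x)^2 = 4*x**6 + 4*x**5 - 7*x**4 + 8*x**3 + 10*x**2 - 12*x + 9 and u'(x)^2 = 36*x**4 + 24*x**3 - 20*x**2 - 8*x + 4.
Integrate each monomial from 0 to 2 using ∫_0^2 c·x^n dx = c·2^(n+1)/(n+1):
  ∫_0^2 u(x)^2 dx = ∫_0^2 (4*x^6 + 4*x^5 - 7*x^4 + 8*x^3 + 10*x^2 - 12*x + 9) dx. Term by term:
    ∫_0^2 4*x^6 dx = 512/7;  ∫_0^2 4*x^5 dx = 128/3;  ∫_0^2 -7*x^4 dx = -224/5;
    ∫_0^2 8*x^3 dx = 32;  ∫_0^2 10*x^2 dx = 80/3;  ∫_0^2 -12*x dx = -24;
    ∫_0^2 9 dx = 18.
  Sum: 512/7 + 128/3 − 224/5 + 32 + 80/3 − 24 + 18 = 12986/105.
  ∫_0^2 u'(x)^2 dx = ∫_0^2 (36*x^4 + 24*x^3 - 20*x^2 - 8*x + 4) dx. Term by term:
    ∫_0^2 36*x^4 dx = 1152/5;  ∫_0^2 24*x^3 dx = 96;  ∫_0^2 -20*x^2 dx = -160/3;
    ∫_0^2 -8*x dx = -16;  ∫_0^2 4 dx = 8.
  Sum: 1152/5 + 96 − 160/3 − 16 + 8 = 3976/15.
Adding: ||u||_{H^1}^2 = 12986/105 + 3976/15 = 13606/35.
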